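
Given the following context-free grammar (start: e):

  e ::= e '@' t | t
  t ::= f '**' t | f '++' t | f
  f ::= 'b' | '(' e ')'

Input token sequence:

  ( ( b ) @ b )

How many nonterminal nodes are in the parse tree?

[e [t [f ( [e [e [t [f ( [e [t [f b]]] )]]] @ [t [f b]]] )]]]

12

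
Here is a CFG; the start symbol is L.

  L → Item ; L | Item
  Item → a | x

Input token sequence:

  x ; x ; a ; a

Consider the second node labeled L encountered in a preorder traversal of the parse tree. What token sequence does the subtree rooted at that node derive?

x ; a ; a

[L [Item x] ; [L [Item x] ; [L [Item a] ; [L [Item a]]]]]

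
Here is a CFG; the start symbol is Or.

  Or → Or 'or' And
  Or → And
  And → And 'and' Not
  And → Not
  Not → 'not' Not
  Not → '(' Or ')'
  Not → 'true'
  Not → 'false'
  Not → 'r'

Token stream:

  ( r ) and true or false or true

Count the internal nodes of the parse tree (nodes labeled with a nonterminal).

14

[Or [Or [Or [And [And [Not ( [Or [And [Not r]]] )]] and [Not true]]] or [And [Not false]]] or [And [Not true]]]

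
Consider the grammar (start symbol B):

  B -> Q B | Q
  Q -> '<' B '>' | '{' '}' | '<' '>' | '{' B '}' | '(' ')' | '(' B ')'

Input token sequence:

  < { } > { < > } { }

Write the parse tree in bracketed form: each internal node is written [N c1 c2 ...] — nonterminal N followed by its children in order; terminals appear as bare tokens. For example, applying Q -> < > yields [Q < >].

B
Q B
< B > B
< Q > B
< { } > B
< { } > Q B
< { } > { B } B
< { } > { Q } B
< { } > { < > } B
< { } > { < > } Q
< { } > { < > } { }

[B [Q < [B [Q { }]] >] [B [Q { [B [Q < >]] }] [B [Q { }]]]]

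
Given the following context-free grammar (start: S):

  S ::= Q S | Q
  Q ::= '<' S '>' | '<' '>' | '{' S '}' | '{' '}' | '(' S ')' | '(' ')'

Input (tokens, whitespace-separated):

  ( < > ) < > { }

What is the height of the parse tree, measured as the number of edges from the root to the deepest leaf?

4

[S [Q ( [S [Q < >]] )] [S [Q < >] [S [Q { }]]]]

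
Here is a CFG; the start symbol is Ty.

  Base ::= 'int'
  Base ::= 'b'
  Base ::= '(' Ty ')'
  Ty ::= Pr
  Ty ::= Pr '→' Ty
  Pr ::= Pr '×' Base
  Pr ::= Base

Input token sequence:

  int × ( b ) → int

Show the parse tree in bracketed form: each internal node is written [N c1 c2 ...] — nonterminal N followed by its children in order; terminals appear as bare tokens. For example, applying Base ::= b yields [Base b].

[Ty [Pr [Pr [Base int]] × [Base ( [Ty [Pr [Base b]]] )]] → [Ty [Pr [Base int]]]]

Ty
Pr → Ty
Pr × Base → Ty
Base × Base → Ty
int × Base → Ty
int × ( Ty ) → Ty
int × ( Pr ) → Ty
int × ( Base ) → Ty
int × ( b ) → Ty
int × ( b ) → Pr
int × ( b ) → Base
int × ( b ) → int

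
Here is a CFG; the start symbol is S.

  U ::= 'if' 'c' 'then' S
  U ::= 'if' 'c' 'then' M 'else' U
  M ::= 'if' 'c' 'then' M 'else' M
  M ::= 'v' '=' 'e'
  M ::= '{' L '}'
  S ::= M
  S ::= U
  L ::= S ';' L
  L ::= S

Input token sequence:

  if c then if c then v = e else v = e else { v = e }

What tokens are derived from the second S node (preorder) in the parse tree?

[S [M if c then [M if c then [M v = e] else [M v = e]] else [M { [L [S [M v = e]]] }]]]

v = e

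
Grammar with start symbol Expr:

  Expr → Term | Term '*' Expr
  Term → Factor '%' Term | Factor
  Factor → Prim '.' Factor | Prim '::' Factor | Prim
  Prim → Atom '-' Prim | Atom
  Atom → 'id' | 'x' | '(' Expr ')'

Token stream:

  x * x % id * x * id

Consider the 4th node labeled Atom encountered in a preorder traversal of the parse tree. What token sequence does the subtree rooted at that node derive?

x

[Expr [Term [Factor [Prim [Atom x]]]] * [Expr [Term [Factor [Prim [Atom x]]] % [Term [Factor [Prim [Atom id]]]]] * [Expr [Term [Factor [Prim [Atom x]]]] * [Expr [Term [Factor [Prim [Atom id]]]]]]]]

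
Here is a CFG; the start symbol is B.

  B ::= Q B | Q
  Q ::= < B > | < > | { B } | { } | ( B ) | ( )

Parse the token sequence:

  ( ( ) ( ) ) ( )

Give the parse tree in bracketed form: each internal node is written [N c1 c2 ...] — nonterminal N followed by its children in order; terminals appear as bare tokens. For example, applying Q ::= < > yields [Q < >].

[B [Q ( [B [Q ( )] [B [Q ( )]]] )] [B [Q ( )]]]

B
Q B
( B ) B
( Q B ) B
( ( ) B ) B
( ( ) Q ) B
( ( ) ( ) ) B
( ( ) ( ) ) Q
( ( ) ( ) ) ( )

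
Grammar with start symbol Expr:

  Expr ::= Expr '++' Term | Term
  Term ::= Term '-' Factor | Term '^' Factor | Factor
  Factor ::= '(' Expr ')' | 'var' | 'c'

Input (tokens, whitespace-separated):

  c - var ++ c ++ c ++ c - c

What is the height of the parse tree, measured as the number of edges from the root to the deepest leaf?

7

[Expr [Expr [Expr [Expr [Term [Term [Factor c]] - [Factor var]]] ++ [Term [Factor c]]] ++ [Term [Factor c]]] ++ [Term [Term [Factor c]] - [Factor c]]]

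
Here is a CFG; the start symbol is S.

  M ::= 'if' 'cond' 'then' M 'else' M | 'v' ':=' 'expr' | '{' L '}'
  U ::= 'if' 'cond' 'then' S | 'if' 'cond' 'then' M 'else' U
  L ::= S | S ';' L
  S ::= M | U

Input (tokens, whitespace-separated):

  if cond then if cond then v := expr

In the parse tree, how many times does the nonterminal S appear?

3

[S [U if cond then [S [U if cond then [S [M v := expr]]]]]]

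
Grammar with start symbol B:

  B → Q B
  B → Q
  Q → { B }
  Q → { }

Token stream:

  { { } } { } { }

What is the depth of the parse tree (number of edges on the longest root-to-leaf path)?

[B [Q { [B [Q { }]] }] [B [Q { }] [B [Q { }]]]]

4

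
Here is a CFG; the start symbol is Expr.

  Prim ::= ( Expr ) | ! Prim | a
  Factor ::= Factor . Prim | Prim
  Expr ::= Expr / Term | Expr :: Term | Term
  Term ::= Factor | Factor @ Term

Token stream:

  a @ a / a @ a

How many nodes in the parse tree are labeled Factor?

[Expr [Expr [Term [Factor [Prim a]] @ [Term [Factor [Prim a]]]]] / [Term [Factor [Prim a]] @ [Term [Factor [Prim a]]]]]

4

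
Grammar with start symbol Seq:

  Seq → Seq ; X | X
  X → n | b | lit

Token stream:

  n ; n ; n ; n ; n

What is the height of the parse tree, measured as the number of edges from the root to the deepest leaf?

[Seq [Seq [Seq [Seq [Seq [X n]] ; [X n]] ; [X n]] ; [X n]] ; [X n]]

6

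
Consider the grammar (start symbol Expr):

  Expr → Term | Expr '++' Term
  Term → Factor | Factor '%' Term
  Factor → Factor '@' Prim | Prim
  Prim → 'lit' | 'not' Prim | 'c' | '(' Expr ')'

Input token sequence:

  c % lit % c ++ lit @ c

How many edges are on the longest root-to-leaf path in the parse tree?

[Expr [Expr [Term [Factor [Prim c]] % [Term [Factor [Prim lit]] % [Term [Factor [Prim c]]]]]] ++ [Term [Factor [Factor [Prim lit]] @ [Prim c]]]]

7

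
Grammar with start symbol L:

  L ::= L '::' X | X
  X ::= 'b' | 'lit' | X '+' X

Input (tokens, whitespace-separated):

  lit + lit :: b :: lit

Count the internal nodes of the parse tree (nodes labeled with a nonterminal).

8

[L [L [L [X [X lit] + [X lit]]] :: [X b]] :: [X lit]]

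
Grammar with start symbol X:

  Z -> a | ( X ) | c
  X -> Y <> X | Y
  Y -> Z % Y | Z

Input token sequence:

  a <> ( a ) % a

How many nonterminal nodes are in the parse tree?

11

[X [Y [Z a]] <> [X [Y [Z ( [X [Y [Z a]]] )] % [Y [Z a]]]]]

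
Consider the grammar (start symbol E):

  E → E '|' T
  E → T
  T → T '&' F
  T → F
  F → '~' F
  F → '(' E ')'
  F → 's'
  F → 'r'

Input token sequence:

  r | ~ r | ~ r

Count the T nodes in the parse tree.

3

[E [E [E [T [F r]]] | [T [F ~ [F r]]]] | [T [F ~ [F r]]]]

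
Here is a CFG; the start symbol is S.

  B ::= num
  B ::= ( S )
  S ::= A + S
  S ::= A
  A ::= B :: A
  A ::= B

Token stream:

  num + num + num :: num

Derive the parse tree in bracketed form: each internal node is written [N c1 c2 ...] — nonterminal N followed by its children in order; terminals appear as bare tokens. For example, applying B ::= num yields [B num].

[S [A [B num]] + [S [A [B num]] + [S [A [B num] :: [A [B num]]]]]]

S
A + S
B + S
num + S
num + A + S
num + B + S
num + num + S
num + num + A
num + num + B :: A
num + num + num :: A
num + num + num :: B
num + num + num :: num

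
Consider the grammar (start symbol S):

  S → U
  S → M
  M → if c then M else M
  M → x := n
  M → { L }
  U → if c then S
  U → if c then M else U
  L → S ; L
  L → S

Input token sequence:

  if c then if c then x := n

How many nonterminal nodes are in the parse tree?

[S [U if c then [S [U if c then [S [M x := n]]]]]]

6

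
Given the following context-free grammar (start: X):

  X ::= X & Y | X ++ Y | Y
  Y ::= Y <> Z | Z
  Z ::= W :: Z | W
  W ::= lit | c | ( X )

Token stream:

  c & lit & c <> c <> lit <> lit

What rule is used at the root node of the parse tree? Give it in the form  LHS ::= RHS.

[X [X [X [Y [Z [W c]]]] & [Y [Z [W lit]]]] & [Y [Y [Y [Y [Z [W c]]] <> [Z [W c]]] <> [Z [W lit]]] <> [Z [W lit]]]]

X ::= X & Y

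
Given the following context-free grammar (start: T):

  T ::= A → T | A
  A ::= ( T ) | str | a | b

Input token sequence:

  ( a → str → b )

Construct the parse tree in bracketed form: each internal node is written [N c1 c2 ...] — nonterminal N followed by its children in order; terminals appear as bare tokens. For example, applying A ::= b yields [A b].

T
A
( T )
( A → T )
( a → T )
( a → A → T )
( a → str → T )
( a → str → A )
( a → str → b )

[T [A ( [T [A a] → [T [A str] → [T [A b]]]] )]]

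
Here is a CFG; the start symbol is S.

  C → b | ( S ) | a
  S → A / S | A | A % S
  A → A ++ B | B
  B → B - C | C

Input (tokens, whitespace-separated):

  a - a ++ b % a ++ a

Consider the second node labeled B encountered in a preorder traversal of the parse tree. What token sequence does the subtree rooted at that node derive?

a

[S [A [A [B [B [C a]] - [C a]]] ++ [B [C b]]] % [S [A [A [B [C a]]] ++ [B [C a]]]]]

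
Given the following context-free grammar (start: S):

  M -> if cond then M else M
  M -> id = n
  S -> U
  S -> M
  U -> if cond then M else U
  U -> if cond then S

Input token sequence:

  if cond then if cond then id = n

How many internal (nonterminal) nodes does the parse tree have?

6

[S [U if cond then [S [U if cond then [S [M id = n]]]]]]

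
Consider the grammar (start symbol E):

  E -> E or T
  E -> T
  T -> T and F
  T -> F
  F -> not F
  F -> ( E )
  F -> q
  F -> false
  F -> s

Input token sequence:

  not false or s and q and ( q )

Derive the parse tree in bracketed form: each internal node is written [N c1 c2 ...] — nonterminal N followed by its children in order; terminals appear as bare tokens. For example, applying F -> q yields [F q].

E
E or T
T or T
F or T
not F or T
not false or T
not false or T and F
not false or T and F and F
not false or F and F and F
not false or s and F and F
not false or s and q and F
not false or s and q and ( E )
not false or s and q and ( T )
not false or s and q and ( F )
not false or s and q and ( q )

[E [E [T [F not [F false]]]] or [T [T [T [F s]] and [F q]] and [F ( [E [T [F q]]] )]]]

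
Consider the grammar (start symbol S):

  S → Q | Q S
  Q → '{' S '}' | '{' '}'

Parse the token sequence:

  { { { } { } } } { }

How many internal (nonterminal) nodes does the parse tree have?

10

[S [Q { [S [Q { [S [Q { }] [S [Q { }]]] }]] }] [S [Q { }]]]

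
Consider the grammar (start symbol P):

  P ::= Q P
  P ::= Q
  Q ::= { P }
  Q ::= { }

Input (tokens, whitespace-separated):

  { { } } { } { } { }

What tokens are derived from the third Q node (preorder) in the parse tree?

[P [Q { [P [Q { }]] }] [P [Q { }] [P [Q { }] [P [Q { }]]]]]

{ }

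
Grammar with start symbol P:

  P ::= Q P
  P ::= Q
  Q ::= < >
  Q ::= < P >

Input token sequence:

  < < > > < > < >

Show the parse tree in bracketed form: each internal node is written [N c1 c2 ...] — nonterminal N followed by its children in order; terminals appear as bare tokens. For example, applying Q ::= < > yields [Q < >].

[P [Q < [P [Q < >]] >] [P [Q < >] [P [Q < >]]]]

P
Q P
< P > P
< Q > P
< < > > P
< < > > Q P
< < > > < > P
< < > > < > Q
< < > > < > < >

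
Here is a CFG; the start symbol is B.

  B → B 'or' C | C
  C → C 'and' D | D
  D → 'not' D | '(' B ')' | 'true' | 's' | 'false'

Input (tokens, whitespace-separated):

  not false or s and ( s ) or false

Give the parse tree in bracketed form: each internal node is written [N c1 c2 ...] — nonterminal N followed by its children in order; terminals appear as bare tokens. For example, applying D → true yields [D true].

B
B or C
B or C or C
C or C or C
D or C or C
not D or C or C
not false or C or C
not false or C and D or C
not false or D and D or C
not false or s and D or C
not false or s and ( B ) or C
not false or s and ( C ) or C
not false or s and ( D ) or C
not false or s and ( s ) or C
not false or s and ( s ) or D
not false or s and ( s ) or false

[B [B [B [C [D not [D false]]]] or [C [C [D s]] and [D ( [B [C [D s]]] )]]] or [C [D false]]]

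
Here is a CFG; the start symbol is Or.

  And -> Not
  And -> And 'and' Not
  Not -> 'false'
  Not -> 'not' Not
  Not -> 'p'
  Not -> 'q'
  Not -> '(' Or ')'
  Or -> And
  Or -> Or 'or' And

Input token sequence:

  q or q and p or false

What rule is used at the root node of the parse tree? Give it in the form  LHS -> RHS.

[Or [Or [Or [And [Not q]]] or [And [And [Not q]] and [Not p]]] or [And [Not false]]]

Or -> Or 'or' And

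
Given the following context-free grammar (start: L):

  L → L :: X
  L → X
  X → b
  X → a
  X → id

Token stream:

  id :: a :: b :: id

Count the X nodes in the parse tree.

4

[L [L [L [L [X id]] :: [X a]] :: [X b]] :: [X id]]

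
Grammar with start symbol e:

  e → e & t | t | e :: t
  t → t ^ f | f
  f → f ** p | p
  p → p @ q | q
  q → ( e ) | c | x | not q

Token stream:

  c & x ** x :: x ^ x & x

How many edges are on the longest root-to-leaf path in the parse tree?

8

[e [e [e [e [t [f [p [q c]]]]] & [t [f [f [p [q x]]] ** [p [q x]]]]] :: [t [t [f [p [q x]]]] ^ [f [p [q x]]]]] & [t [f [p [q x]]]]]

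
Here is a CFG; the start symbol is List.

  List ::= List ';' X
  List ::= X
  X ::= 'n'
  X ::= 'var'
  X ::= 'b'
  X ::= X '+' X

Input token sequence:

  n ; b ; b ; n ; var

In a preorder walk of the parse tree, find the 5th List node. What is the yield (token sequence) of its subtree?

n

[List [List [List [List [List [X n]] ; [X b]] ; [X b]] ; [X n]] ; [X var]]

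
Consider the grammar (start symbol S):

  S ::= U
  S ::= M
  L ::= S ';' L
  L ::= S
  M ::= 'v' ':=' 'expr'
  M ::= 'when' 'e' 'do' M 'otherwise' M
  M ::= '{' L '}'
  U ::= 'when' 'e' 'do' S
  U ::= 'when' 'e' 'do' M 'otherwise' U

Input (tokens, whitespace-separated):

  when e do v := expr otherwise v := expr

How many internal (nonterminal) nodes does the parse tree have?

4

[S [M when e do [M v := expr] otherwise [M v := expr]]]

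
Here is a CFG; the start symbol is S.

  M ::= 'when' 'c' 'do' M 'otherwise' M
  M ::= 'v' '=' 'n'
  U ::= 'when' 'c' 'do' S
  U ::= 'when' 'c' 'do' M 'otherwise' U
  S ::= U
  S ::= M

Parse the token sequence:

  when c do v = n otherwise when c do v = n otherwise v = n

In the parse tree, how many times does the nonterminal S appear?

1

[S [M when c do [M v = n] otherwise [M when c do [M v = n] otherwise [M v = n]]]]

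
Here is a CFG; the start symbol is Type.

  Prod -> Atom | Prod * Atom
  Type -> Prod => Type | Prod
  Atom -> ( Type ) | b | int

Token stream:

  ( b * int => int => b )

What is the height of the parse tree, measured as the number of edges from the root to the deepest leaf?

[Type [Prod [Atom ( [Type [Prod [Prod [Atom b]] * [Atom int]] => [Type [Prod [Atom int]] => [Type [Prod [Atom b]]]]] )]]]

8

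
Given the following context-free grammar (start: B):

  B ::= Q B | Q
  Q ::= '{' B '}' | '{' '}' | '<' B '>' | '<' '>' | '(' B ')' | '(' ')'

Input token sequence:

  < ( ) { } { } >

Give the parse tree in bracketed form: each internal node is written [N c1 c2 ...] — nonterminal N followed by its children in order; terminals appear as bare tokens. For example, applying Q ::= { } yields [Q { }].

B
Q
< B >
< Q B >
< ( ) B >
< ( ) Q B >
< ( ) { } B >
< ( ) { } Q >
< ( ) { } { } >

[B [Q < [B [Q ( )] [B [Q { }] [B [Q { }]]]] >]]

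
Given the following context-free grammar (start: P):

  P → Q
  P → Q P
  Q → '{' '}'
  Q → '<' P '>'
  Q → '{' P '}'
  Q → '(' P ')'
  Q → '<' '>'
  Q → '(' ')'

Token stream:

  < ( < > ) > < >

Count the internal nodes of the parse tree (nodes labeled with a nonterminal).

[P [Q < [P [Q ( [P [Q < >]] )]] >] [P [Q < >]]]

8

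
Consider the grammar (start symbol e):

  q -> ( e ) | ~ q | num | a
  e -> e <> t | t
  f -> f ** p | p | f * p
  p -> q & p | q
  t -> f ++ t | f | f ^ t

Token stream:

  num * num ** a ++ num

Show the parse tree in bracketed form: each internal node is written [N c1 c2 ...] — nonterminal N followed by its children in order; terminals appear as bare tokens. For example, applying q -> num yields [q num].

e
t
f ++ t
f ** p ++ t
f * p ** p ++ t
p * p ** p ++ t
q * p ** p ++ t
num * p ** p ++ t
num * q ** p ++ t
num * num ** p ++ t
num * num ** q ++ t
num * num ** a ++ t
num * num ** a ++ f
num * num ** a ++ p
num * num ** a ++ q
num * num ** a ++ num

[e [t [f [f [f [p [q num]]] * [p [q num]]] ** [p [q a]]] ++ [t [f [p [q num]]]]]]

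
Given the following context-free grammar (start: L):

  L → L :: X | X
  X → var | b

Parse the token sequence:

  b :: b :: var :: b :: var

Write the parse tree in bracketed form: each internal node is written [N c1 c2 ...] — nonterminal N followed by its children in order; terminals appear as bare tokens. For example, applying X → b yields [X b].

L
L :: X
L :: X :: X
L :: X :: X :: X
L :: X :: X :: X :: X
X :: X :: X :: X :: X
b :: X :: X :: X :: X
b :: b :: X :: X :: X
b :: b :: var :: X :: X
b :: b :: var :: b :: X
b :: b :: var :: b :: var

[L [L [L [L [L [X b]] :: [X b]] :: [X var]] :: [X b]] :: [X var]]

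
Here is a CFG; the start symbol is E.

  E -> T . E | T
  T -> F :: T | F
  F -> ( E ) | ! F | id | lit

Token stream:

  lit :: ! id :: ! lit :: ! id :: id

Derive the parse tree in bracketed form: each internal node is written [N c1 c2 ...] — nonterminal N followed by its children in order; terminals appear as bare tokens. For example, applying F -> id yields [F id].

E
T
F :: T
lit :: T
lit :: F :: T
lit :: ! F :: T
lit :: ! id :: T
lit :: ! id :: F :: T
lit :: ! id :: ! F :: T
lit :: ! id :: ! lit :: T
lit :: ! id :: ! lit :: F :: T
lit :: ! id :: ! lit :: ! F :: T
lit :: ! id :: ! lit :: ! id :: T
lit :: ! id :: ! lit :: ! id :: F
lit :: ! id :: ! lit :: ! id :: id

[E [T [F lit] :: [T [F ! [F id]] :: [T [F ! [F lit]] :: [T [F ! [F id]] :: [T [F id]]]]]]]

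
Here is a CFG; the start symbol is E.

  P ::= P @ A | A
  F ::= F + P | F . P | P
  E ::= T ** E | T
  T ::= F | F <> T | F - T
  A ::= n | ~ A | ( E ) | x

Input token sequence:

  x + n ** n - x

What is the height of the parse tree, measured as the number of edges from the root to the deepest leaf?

7

[E [T [F [F [P [A x]]] + [P [A n]]]] ** [E [T [F [P [A n]]] - [T [F [P [A x]]]]]]]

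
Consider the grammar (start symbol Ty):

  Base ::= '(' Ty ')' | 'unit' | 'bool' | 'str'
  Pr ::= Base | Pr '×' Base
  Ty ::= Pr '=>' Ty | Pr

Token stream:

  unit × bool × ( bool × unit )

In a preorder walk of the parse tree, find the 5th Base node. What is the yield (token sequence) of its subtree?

[Ty [Pr [Pr [Pr [Base unit]] × [Base bool]] × [Base ( [Ty [Pr [Pr [Base bool]] × [Base unit]]] )]]]

unit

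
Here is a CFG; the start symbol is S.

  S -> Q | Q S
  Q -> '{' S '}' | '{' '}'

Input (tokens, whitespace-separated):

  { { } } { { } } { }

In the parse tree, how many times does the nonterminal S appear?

[S [Q { [S [Q { }]] }] [S [Q { [S [Q { }]] }] [S [Q { }]]]]

5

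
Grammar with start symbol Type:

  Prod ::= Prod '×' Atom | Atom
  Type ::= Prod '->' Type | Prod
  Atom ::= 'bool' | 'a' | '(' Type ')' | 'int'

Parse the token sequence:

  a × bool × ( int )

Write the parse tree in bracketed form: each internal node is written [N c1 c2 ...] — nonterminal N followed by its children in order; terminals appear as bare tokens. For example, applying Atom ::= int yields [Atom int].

Type
Prod
Prod × Atom
Prod × Atom × Atom
Atom × Atom × Atom
a × Atom × Atom
a × bool × Atom
a × bool × ( Type )
a × bool × ( Prod )
a × bool × ( Atom )
a × bool × ( int )

[Type [Prod [Prod [Prod [Atom a]] × [Atom bool]] × [Atom ( [Type [Prod [Atom int]]] )]]]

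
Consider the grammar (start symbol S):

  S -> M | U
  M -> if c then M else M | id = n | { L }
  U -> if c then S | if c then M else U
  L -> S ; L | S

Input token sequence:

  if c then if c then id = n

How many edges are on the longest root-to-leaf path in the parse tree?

6

[S [U if c then [S [U if c then [S [M id = n]]]]]]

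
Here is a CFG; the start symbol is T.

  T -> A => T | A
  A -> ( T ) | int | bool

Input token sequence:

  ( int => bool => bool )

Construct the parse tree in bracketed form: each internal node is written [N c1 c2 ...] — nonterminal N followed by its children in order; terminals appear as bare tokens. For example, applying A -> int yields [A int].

[T [A ( [T [A int] => [T [A bool] => [T [A bool]]]] )]]

T
A
( T )
( A => T )
( int => T )
( int => A => T )
( int => bool => T )
( int => bool => A )
( int => bool => bool )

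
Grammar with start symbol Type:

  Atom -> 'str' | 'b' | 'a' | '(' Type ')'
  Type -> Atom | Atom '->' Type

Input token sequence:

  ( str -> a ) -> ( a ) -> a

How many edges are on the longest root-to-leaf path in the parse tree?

[Type [Atom ( [Type [Atom str] -> [Type [Atom a]]] )] -> [Type [Atom ( [Type [Atom a]] )] -> [Type [Atom a]]]]

5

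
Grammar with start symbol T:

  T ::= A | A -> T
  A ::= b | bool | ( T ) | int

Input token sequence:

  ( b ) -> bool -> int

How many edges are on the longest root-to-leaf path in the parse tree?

4

[T [A ( [T [A b]] )] -> [T [A bool] -> [T [A int]]]]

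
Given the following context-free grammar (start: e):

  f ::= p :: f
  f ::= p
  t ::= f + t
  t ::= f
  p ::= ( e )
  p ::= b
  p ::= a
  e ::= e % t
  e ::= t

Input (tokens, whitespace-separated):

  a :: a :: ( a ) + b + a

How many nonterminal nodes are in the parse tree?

[e [t [f [p a] :: [f [p a] :: [f [p ( [e [t [f [p a]]]] )]]]] + [t [f [p b]] + [t [f [p a]]]]]]

18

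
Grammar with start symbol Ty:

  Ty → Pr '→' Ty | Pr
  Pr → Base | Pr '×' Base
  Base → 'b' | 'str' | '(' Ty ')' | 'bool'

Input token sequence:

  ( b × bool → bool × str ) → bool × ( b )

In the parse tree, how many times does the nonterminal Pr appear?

[Ty [Pr [Base ( [Ty [Pr [Pr [Base b]] × [Base bool]] → [Ty [Pr [Pr [Base bool]] × [Base str]]]] )]] → [Ty [Pr [Pr [Base bool]] × [Base ( [Ty [Pr [Base b]]] )]]]]

8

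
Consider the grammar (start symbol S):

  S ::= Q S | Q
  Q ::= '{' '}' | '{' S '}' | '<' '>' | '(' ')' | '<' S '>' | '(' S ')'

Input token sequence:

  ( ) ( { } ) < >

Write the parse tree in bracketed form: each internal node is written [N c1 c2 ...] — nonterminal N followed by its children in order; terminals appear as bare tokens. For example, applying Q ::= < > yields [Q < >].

[S [Q ( )] [S [Q ( [S [Q { }]] )] [S [Q < >]]]]

S
Q S
( ) S
( ) Q S
( ) ( S ) S
( ) ( Q ) S
( ) ( { } ) S
( ) ( { } ) Q
( ) ( { } ) < >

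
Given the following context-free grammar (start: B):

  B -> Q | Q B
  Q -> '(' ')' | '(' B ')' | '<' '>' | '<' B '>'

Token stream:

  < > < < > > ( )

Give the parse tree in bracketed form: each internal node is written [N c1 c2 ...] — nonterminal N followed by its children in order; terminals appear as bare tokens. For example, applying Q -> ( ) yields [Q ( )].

[B [Q < >] [B [Q < [B [Q < >]] >] [B [Q ( )]]]]

B
Q B
< > B
< > Q B
< > < B > B
< > < Q > B
< > < < > > B
< > < < > > Q
< > < < > > ( )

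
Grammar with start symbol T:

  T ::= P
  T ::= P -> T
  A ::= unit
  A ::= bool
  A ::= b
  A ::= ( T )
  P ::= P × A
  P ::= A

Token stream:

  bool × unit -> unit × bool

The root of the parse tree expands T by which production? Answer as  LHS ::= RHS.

T ::= P -> T

[T [P [P [A bool]] × [A unit]] -> [T [P [P [A unit]] × [A bool]]]]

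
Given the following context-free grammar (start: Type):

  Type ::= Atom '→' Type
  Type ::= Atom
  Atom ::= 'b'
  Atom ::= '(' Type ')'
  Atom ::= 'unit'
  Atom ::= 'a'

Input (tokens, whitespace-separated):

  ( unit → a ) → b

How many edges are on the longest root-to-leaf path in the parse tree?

[Type [Atom ( [Type [Atom unit] → [Type [Atom a]]] )] → [Type [Atom b]]]

5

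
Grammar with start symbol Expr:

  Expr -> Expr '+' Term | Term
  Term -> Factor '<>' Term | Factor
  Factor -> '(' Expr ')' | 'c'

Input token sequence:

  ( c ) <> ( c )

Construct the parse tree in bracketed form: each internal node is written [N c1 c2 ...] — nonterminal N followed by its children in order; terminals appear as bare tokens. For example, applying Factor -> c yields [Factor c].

Expr
Term
Factor <> Term
( Expr ) <> Term
( Term ) <> Term
( Factor ) <> Term
( c ) <> Term
( c ) <> Factor
( c ) <> ( Expr )
( c ) <> ( Term )
( c ) <> ( Factor )
( c ) <> ( c )

[Expr [Term [Factor ( [Expr [Term [Factor c]]] )] <> [Term [Factor ( [Expr [Term [Factor c]]] )]]]]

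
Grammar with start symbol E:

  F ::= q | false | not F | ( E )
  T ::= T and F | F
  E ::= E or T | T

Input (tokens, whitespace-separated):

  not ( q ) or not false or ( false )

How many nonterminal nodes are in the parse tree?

17

[E [E [E [T [F not [F ( [E [T [F q]]] )]]]] or [T [F not [F false]]]] or [T [F ( [E [T [F false]]] )]]]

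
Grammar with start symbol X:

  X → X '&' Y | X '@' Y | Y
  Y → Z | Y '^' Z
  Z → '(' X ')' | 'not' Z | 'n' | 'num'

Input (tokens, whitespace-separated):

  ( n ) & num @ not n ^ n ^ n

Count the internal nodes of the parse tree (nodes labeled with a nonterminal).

17

[X [X [X [Y [Z ( [X [Y [Z n]]] )]]] & [Y [Z num]]] @ [Y [Y [Y [Z not [Z n]]] ^ [Z n]] ^ [Z n]]]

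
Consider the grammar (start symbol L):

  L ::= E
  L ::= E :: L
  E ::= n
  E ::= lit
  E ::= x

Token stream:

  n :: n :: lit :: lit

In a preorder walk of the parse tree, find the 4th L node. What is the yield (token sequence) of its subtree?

[L [E n] :: [L [E n] :: [L [E lit] :: [L [E lit]]]]]

lit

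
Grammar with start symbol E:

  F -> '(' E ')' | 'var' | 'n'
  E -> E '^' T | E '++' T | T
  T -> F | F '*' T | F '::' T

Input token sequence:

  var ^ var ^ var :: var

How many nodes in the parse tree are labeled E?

3

[E [E [E [T [F var]]] ^ [T [F var]]] ^ [T [F var] :: [T [F var]]]]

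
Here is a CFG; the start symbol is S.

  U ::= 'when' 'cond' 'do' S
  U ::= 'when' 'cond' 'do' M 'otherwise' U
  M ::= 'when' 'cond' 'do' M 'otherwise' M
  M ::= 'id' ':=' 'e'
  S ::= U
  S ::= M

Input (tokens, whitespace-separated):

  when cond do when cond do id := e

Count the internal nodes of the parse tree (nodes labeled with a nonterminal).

6

[S [U when cond do [S [U when cond do [S [M id := e]]]]]]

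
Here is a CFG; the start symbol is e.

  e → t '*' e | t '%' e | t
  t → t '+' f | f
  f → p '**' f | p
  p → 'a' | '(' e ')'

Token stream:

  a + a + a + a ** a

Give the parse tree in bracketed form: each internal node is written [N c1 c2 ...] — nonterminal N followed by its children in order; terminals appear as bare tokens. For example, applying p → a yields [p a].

e
t
t + f
t + f + f
t + f + f + f
f + f + f + f
p + f + f + f
a + f + f + f
a + p + f + f
a + a + f + f
a + a + p + f
a + a + a + f
a + a + a + p ** f
a + a + a + a ** f
a + a + a + a ** p
a + a + a + a ** a

[e [t [t [t [t [f [p a]]] + [f [p a]]] + [f [p a]]] + [f [p a] ** [f [p a]]]]]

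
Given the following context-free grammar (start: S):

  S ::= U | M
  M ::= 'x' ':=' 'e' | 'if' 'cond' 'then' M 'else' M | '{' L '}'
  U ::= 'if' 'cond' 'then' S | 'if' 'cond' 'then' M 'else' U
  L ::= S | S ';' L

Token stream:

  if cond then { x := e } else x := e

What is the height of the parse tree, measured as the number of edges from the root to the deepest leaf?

6

[S [M if cond then [M { [L [S [M x := e]]] }] else [M x := e]]]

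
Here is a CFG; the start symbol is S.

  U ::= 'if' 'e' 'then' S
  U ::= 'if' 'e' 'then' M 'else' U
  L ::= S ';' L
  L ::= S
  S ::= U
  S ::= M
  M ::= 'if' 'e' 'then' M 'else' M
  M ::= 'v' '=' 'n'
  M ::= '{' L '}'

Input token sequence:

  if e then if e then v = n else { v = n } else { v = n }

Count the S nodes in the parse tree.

3

[S [M if e then [M if e then [M v = n] else [M { [L [S [M v = n]]] }]] else [M { [L [S [M v = n]]] }]]]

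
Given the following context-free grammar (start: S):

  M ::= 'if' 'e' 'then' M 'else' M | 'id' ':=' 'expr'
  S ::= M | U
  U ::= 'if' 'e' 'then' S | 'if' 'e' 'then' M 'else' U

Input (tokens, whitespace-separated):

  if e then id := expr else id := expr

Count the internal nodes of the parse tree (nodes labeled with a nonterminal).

[S [M if e then [M id := expr] else [M id := expr]]]

4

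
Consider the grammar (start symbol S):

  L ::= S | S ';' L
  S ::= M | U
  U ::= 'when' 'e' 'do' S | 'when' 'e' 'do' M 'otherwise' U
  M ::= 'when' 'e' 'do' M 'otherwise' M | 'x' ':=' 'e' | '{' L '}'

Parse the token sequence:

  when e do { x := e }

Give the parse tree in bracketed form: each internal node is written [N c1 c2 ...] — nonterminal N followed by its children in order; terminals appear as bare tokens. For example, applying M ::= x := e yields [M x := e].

S
U
when e do S
when e do M
when e do { L }
when e do { S }
when e do { M }
when e do { x := e }

[S [U when e do [S [M { [L [S [M x := e]]] }]]]]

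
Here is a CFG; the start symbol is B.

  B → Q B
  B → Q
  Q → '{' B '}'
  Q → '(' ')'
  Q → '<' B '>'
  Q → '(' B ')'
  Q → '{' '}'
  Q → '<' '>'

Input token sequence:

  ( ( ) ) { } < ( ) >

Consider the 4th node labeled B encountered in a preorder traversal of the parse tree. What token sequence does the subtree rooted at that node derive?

< ( ) >

[B [Q ( [B [Q ( )]] )] [B [Q { }] [B [Q < [B [Q ( )]] >]]]]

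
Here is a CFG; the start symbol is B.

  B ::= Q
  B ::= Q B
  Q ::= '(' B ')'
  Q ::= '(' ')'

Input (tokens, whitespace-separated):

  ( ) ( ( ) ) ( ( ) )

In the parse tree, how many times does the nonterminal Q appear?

[B [Q ( )] [B [Q ( [B [Q ( )]] )] [B [Q ( [B [Q ( )]] )]]]]

5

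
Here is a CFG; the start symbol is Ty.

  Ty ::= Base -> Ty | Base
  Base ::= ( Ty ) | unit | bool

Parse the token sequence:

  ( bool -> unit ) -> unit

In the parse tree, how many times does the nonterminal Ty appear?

[Ty [Base ( [Ty [Base bool] -> [Ty [Base unit]]] )] -> [Ty [Base unit]]]

4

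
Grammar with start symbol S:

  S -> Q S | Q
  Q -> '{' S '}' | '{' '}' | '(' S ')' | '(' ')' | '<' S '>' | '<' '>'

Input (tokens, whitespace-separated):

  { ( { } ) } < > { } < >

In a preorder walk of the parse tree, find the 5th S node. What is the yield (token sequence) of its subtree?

[S [Q { [S [Q ( [S [Q { }]] )]] }] [S [Q < >] [S [Q { }] [S [Q < >]]]]]

{ } < >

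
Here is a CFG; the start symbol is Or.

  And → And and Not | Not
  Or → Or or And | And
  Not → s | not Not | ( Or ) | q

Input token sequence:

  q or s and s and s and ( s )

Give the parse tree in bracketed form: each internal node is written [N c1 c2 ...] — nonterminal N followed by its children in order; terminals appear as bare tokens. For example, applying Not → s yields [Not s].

[Or [Or [And [Not q]]] or [And [And [And [And [Not s]] and [Not s]] and [Not s]] and [Not ( [Or [And [Not s]]] )]]]

Or
Or or And
And or And
Not or And
q or And
q or And and Not
q or And and Not and Not
q or And and Not and Not and Not
q or Not and Not and Not and Not
q or s and Not and Not and Not
q or s and s and Not and Not
q or s and s and s and Not
q or s and s and s and ( Or )
q or s and s and s and ( And )
q or s and s and s and ( Not )
q or s and s and s and ( s )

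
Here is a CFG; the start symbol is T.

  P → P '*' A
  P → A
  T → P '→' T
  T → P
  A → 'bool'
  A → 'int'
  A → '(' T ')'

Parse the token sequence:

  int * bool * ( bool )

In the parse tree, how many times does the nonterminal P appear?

4

[T [P [P [P [A int]] * [A bool]] * [A ( [T [P [A bool]]] )]]]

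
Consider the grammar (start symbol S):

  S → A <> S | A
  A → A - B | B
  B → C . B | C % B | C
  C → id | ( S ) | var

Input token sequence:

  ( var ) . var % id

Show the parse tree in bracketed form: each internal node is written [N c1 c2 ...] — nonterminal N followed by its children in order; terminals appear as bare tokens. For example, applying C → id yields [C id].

S
A
B
C . B
( S ) . B
( A ) . B
( B ) . B
( C ) . B
( var ) . B
( var ) . C % B
( var ) . var % B
( var ) . var % C
( var ) . var % id

[S [A [B [C ( [S [A [B [C var]]]] )] . [B [C var] % [B [C id]]]]]]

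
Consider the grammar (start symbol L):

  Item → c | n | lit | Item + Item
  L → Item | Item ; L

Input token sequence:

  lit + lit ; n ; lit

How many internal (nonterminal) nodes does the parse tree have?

8

[L [Item [Item lit] + [Item lit]] ; [L [Item n] ; [L [Item lit]]]]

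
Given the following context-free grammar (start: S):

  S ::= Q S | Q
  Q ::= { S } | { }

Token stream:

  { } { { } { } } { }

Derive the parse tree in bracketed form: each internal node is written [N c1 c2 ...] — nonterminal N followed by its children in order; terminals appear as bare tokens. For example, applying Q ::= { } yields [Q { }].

S
Q S
{ } S
{ } Q S
{ } { S } S
{ } { Q S } S
{ } { { } S } S
{ } { { } Q } S
{ } { { } { } } S
{ } { { } { } } Q
{ } { { } { } } { }

[S [Q { }] [S [Q { [S [Q { }] [S [Q { }]]] }] [S [Q { }]]]]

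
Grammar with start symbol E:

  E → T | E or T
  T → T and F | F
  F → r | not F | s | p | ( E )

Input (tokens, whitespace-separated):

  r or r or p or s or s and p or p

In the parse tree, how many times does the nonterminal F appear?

7

[E [E [E [E [E [E [T [F r]]] or [T [F r]]] or [T [F p]]] or [T [F s]]] or [T [T [F s]] and [F p]]] or [T [F p]]]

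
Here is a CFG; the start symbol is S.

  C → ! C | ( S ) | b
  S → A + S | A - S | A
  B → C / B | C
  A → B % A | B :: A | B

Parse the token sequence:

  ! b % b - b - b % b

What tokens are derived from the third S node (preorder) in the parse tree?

b % b

[S [A [B [C ! [C b]]] % [A [B [C b]]]] - [S [A [B [C b]]] - [S [A [B [C b]] % [A [B [C b]]]]]]]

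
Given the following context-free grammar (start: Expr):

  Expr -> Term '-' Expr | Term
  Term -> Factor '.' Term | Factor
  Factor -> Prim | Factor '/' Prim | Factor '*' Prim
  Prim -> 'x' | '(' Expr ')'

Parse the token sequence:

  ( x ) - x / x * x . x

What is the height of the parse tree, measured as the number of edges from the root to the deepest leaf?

8

[Expr [Term [Factor [Prim ( [Expr [Term [Factor [Prim x]]]] )]]] - [Expr [Term [Factor [Factor [Factor [Prim x]] / [Prim x]] * [Prim x]] . [Term [Factor [Prim x]]]]]]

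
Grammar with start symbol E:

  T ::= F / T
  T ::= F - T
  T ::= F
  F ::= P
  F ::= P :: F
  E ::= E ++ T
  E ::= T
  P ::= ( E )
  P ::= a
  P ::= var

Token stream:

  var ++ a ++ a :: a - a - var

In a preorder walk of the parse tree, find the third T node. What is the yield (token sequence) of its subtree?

a :: a - a - var

[E [E [E [T [F [P var]]]] ++ [T [F [P a]]]] ++ [T [F [P a] :: [F [P a]]] - [T [F [P a]] - [T [F [P var]]]]]]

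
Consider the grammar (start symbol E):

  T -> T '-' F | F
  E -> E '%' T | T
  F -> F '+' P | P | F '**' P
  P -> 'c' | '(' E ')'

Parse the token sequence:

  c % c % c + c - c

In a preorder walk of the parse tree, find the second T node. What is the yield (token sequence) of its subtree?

c

[E [E [E [T [F [P c]]]] % [T [F [P c]]]] % [T [T [F [F [P c]] + [P c]]] - [F [P c]]]]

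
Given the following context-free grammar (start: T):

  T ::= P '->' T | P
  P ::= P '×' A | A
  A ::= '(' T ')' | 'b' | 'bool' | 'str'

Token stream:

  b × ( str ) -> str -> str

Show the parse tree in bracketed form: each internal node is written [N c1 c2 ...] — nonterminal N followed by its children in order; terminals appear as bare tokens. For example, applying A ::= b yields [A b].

[T [P [P [A b]] × [A ( [T [P [A str]]] )]] -> [T [P [A str]] -> [T [P [A str]]]]]

T
P -> T
P × A -> T
A × A -> T
b × A -> T
b × ( T ) -> T
b × ( P ) -> T
b × ( A ) -> T
b × ( str ) -> T
b × ( str ) -> P -> T
b × ( str ) -> A -> T
b × ( str ) -> str -> T
b × ( str ) -> str -> P
b × ( str ) -> str -> A
b × ( str ) -> str -> str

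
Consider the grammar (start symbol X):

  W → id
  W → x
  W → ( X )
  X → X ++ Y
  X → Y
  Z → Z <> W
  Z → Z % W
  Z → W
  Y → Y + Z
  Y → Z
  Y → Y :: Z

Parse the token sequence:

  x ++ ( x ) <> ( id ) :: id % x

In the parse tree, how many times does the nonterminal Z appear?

7

[X [X [Y [Z [W x]]]] ++ [Y [Y [Z [Z [W ( [X [Y [Z [W x]]]] )]] <> [W ( [X [Y [Z [W id]]]] )]]] :: [Z [Z [W id]] % [W x]]]]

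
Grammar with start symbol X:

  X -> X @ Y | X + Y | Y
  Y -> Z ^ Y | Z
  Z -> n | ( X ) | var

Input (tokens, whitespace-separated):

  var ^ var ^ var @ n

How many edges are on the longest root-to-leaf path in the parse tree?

6

[X [X [Y [Z var] ^ [Y [Z var] ^ [Y [Z var]]]]] @ [Y [Z n]]]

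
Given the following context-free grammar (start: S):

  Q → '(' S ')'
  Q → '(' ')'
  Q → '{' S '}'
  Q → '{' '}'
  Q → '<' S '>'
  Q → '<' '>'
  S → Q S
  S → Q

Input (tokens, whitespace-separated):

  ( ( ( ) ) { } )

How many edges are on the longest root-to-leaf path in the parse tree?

[S [Q ( [S [Q ( [S [Q ( )]] )] [S [Q { }]]] )]]

6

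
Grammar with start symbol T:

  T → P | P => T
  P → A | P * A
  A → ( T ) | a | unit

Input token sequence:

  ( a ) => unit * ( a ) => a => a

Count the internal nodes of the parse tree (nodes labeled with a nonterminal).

20

[T [P [A ( [T [P [A a]]] )]] => [T [P [P [A unit]] * [A ( [T [P [A a]]] )]] => [T [P [A a]] => [T [P [A a]]]]]]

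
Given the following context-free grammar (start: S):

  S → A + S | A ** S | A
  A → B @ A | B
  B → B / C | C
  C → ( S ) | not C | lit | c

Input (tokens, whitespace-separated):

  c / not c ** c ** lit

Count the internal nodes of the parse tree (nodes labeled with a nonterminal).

15

[S [A [B [B [C c]] / [C not [C c]]]] ** [S [A [B [C c]]] ** [S [A [B [C lit]]]]]]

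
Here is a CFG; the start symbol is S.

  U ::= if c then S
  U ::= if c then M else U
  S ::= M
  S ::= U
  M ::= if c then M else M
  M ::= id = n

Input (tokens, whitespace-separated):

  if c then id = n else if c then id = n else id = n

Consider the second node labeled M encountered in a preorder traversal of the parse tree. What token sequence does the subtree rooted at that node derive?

[S [M if c then [M id = n] else [M if c then [M id = n] else [M id = n]]]]

id = n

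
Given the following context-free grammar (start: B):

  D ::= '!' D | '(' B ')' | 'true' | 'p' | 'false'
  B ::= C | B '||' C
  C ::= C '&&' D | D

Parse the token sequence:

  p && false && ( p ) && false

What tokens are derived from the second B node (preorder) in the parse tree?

[B [C [C [C [C [D p]] && [D false]] && [D ( [B [C [D p]]] )]] && [D false]]]

p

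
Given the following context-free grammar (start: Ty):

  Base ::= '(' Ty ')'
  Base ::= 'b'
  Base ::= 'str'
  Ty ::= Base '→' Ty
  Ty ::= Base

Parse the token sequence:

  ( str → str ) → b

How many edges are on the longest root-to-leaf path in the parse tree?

[Ty [Base ( [Ty [Base str] → [Ty [Base str]]] )] → [Ty [Base b]]]

5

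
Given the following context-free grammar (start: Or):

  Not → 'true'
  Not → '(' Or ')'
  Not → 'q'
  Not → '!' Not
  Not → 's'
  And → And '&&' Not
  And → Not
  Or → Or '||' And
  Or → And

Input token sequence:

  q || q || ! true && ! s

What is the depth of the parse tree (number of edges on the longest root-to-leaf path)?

5

[Or [Or [Or [And [Not q]]] || [And [Not q]]] || [And [And [Not ! [Not true]]] && [Not ! [Not s]]]]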